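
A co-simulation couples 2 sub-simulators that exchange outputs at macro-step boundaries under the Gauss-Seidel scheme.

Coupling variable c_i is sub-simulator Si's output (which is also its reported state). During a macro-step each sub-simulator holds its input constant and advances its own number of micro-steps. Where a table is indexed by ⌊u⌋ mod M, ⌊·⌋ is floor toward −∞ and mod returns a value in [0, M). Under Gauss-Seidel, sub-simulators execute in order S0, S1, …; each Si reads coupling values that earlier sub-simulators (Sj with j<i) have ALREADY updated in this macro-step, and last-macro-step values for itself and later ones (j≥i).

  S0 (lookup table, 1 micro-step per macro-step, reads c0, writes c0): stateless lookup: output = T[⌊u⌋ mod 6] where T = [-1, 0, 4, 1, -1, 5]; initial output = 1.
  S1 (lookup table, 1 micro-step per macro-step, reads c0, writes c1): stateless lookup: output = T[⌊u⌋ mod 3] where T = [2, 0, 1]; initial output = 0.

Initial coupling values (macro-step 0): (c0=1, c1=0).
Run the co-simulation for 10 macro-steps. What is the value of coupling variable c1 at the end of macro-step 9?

macro 1: S0 reads c0=1 → after 1×micro: 0; S1 reads c0=0 → after 1×micro: 2 ⇒ (c0=0, c1=2)
macro 2: S0 reads c0=0 → after 1×micro: -1; S1 reads c0=-1 → after 1×micro: 1 ⇒ (c0=-1, c1=1)
macro 3: S0 reads c0=-1 → after 1×micro: 5; S1 reads c0=5 → after 1×micro: 1 ⇒ (c0=5, c1=1)
macro 4: S0 reads c0=5 → after 1×micro: 5; S1 reads c0=5 → after 1×micro: 1 ⇒ (c0=5, c1=1)
macro 5: S0 reads c0=5 → after 1×micro: 5; S1 reads c0=5 → after 1×micro: 1 ⇒ (c0=5, c1=1)
macro 6: S0 reads c0=5 → after 1×micro: 5; S1 reads c0=5 → after 1×micro: 1 ⇒ (c0=5, c1=1)
macro 7: S0 reads c0=5 → after 1×micro: 5; S1 reads c0=5 → after 1×micro: 1 ⇒ (c0=5, c1=1)
macro 8: S0 reads c0=5 → after 1×micro: 5; S1 reads c0=5 → after 1×micro: 1 ⇒ (c0=5, c1=1)
macro 9: S0 reads c0=5 → after 1×micro: 5; S1 reads c0=5 → after 1×micro: 1 ⇒ (c0=5, c1=1)
macro 10: S0 reads c0=5 → after 1×micro: 5; S1 reads c0=5 → after 1×micro: 1 ⇒ (c0=5, c1=1)

c1 at macro-step 9 = 1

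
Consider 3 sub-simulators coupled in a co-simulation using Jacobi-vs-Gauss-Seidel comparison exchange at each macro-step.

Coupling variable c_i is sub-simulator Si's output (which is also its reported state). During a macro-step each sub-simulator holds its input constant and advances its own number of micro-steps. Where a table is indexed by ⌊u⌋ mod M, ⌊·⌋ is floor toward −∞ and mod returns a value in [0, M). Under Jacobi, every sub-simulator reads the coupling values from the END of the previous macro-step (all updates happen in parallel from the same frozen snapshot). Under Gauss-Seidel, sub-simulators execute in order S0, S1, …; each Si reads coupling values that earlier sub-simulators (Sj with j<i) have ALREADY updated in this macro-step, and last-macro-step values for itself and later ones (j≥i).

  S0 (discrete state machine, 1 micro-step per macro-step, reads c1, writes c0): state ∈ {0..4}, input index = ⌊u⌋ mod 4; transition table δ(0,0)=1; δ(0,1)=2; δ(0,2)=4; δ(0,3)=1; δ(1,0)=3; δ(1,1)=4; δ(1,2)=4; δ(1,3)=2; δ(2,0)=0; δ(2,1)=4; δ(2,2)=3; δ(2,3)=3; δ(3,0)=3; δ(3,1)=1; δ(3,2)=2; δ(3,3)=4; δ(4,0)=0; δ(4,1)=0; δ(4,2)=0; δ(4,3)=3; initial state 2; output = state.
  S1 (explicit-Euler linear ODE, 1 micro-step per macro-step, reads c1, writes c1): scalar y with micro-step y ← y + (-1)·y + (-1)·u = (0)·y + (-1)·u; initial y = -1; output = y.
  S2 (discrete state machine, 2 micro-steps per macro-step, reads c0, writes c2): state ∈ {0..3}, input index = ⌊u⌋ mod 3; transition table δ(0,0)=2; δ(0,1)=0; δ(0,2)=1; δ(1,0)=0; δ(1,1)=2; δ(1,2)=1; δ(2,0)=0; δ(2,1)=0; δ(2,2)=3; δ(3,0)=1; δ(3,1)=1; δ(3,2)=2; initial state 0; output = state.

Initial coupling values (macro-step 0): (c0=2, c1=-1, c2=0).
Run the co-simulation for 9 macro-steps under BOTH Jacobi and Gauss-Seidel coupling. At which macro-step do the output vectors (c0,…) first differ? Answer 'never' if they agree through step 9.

[Jacobi] macro 1: S0 reads c1=-1 → after 1×micro: 3; S1 reads c1=-1 → after 1×micro: 1; S2 reads c0=2 → after 2×micro: 1 ⇒ (c0=3, c1=1, c2=1)
[Jacobi] macro 2: S0 reads c1=1 → after 1×micro: 1; S1 reads c1=1 → after 1×micro: -1; S2 reads c0=3 → after 2×micro: 2 ⇒ (c0=1, c1=-1, c2=2)
[Jacobi] macro 3: S0 reads c1=-1 → after 1×micro: 2; S1 reads c1=-1 → after 1×micro: 1; S2 reads c0=1 → after 2×micro: 0 ⇒ (c0=2, c1=1, c2=0)
[Jacobi] macro 4: S0 reads c1=1 → after 1×micro: 4; S1 reads c1=1 → after 1×micro: -1; S2 reads c0=2 → after 2×micro: 1 ⇒ (c0=4, c1=-1, c2=1)
[Jacobi] macro 5: S0 reads c1=-1 → after 1×micro: 3; S1 reads c1=-1 → after 1×micro: 1; S2 reads c0=4 → after 2×micro: 0 ⇒ (c0=3, c1=1, c2=0)
[Jacobi] macro 6: S0 reads c1=1 → after 1×micro: 1; S1 reads c1=1 → after 1×micro: -1; S2 reads c0=3 → after 2×micro: 0 ⇒ (c0=1, c1=-1, c2=0)
[Jacobi] macro 7: S0 reads c1=-1 → after 1×micro: 2; S1 reads c1=-1 → after 1×micro: 1; S2 reads c0=1 → after 2×micro: 0 ⇒ (c0=2, c1=1, c2=0)
[Jacobi] macro 8: S0 reads c1=1 → after 1×micro: 4; S1 reads c1=1 → after 1×micro: -1; S2 reads c0=2 → after 2×micro: 1 ⇒ (c0=4, c1=-1, c2=1)
[Jacobi] macro 9: S0 reads c1=-1 → after 1×micro: 3; S1 reads c1=-1 → after 1×micro: 1; S2 reads c0=4 → after 2×micro: 0 ⇒ (c0=3, c1=1, c2=0)
[Gauss-Seidel] macro 1: S0 reads c1=-1 → after 1×micro: 3; S1 reads c1=-1 → after 1×micro: 1; S2 reads c0=3 → after 2×micro: 0 ⇒ (c0=3, c1=1, c2=0)
[Gauss-Seidel] macro 2: S0 reads c1=1 → after 1×micro: 1; S1 reads c1=1 → after 1×micro: -1; S2 reads c0=1 → after 2×micro: 0 ⇒ (c0=1, c1=-1, c2=0)
[Gauss-Seidel] macro 3: S0 reads c1=-1 → after 1×micro: 2; S1 reads c1=-1 → after 1×micro: 1; S2 reads c0=2 → after 2×micro: 1 ⇒ (c0=2, c1=1, c2=1)
[Gauss-Seidel] macro 4: S0 reads c1=1 → after 1×micro: 4; S1 reads c1=1 → after 1×micro: -1; S2 reads c0=4 → after 2×micro: 0 ⇒ (c0=4, c1=-1, c2=0)
[Gauss-Seidel] macro 5: S0 reads c1=-1 → after 1×micro: 3; S1 reads c1=-1 → after 1×micro: 1; S2 reads c0=3 → after 2×micro: 0 ⇒ (c0=3, c1=1, c2=0)
[Gauss-Seidel] macro 6: S0 reads c1=1 → after 1×micro: 1; S1 reads c1=1 → after 1×micro: -1; S2 reads c0=1 → after 2×micro: 0 ⇒ (c0=1, c1=-1, c2=0)
[Gauss-Seidel] macro 7: S0 reads c1=-1 → after 1×micro: 2; S1 reads c1=-1 → after 1×micro: 1; S2 reads c0=2 → after 2×micro: 1 ⇒ (c0=2, c1=1, c2=1)
[Gauss-Seidel] macro 8: S0 reads c1=1 → after 1×micro: 4; S1 reads c1=1 → after 1×micro: -1; S2 reads c0=4 → after 2×micro: 0 ⇒ (c0=4, c1=-1, c2=0)
[Gauss-Seidel] macro 9: S0 reads c1=-1 → after 1×micro: 3; S1 reads c1=-1 → after 1×micro: 1; S2 reads c0=3 → after 2×micro: 0 ⇒ (c0=3, c1=1, c2=0)

first divergence at macro-step: 1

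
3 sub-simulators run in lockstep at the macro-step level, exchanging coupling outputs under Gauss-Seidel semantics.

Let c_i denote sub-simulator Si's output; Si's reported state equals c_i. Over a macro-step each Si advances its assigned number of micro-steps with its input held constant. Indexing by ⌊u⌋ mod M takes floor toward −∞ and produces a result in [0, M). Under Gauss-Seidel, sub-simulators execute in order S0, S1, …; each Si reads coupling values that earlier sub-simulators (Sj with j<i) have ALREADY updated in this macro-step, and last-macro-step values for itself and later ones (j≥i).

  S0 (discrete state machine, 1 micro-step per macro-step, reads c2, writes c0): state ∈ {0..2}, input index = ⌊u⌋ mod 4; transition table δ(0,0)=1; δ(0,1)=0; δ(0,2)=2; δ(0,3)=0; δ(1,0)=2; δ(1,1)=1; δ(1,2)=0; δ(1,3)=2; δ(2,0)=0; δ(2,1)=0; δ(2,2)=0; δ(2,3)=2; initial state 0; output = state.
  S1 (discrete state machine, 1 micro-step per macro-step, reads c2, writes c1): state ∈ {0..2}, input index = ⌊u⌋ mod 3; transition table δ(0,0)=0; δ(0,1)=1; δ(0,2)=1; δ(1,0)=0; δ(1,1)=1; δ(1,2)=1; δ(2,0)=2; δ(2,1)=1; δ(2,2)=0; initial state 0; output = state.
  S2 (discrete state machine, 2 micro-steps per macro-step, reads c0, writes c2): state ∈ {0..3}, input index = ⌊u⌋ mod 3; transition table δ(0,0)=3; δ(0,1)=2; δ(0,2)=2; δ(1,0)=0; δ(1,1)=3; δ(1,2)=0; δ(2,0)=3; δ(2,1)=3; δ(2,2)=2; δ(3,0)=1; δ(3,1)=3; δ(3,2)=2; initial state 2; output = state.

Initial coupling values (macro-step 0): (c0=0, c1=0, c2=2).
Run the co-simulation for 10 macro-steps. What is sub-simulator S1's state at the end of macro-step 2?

macro 1: S0 reads c2=2 → after 1×micro: 2; S1 reads c2=2 → after 1×micro: 1; S2 reads c0=2 → after 2×micro: 2 ⇒ (c0=2, c1=1, c2=2)
macro 2: S0 reads c2=2 → after 1×micro: 0; S1 reads c2=2 → after 1×micro: 1; S2 reads c0=0 → after 2×micro: 1 ⇒ (c0=0, c1=1, c2=1)
macro 3: S0 reads c2=1 → after 1×micro: 0; S1 reads c2=1 → after 1×micro: 1; S2 reads c0=0 → after 2×micro: 3 ⇒ (c0=0, c1=1, c2=3)
macro 4: S0 reads c2=3 → after 1×micro: 0; S1 reads c2=3 → after 1×micro: 0; S2 reads c0=0 → after 2×micro: 0 ⇒ (c0=0, c1=0, c2=0)
macro 5: S0 reads c2=0 → after 1×micro: 1; S1 reads c2=0 → after 1×micro: 0; S2 reads c0=1 → after 2×micro: 3 ⇒ (c0=1, c1=0, c2=3)
macro 6: S0 reads c2=3 → after 1×micro: 2; S1 reads c2=3 → after 1×micro: 0; S2 reads c0=2 → after 2×micro: 2 ⇒ (c0=2, c1=0, c2=2)
macro 7: S0 reads c2=2 → after 1×micro: 0; S1 reads c2=2 → after 1×micro: 1; S2 reads c0=0 → after 2×micro: 1 ⇒ (c0=0, c1=1, c2=1)
macro 8: S0 reads c2=1 → after 1×micro: 0; S1 reads c2=1 → after 1×micro: 1; S2 reads c0=0 → after 2×micro: 3 ⇒ (c0=0, c1=1, c2=3)
macro 9: S0 reads c2=3 → after 1×micro: 0; S1 reads c2=3 → after 1×micro: 0; S2 reads c0=0 → after 2×micro: 0 ⇒ (c0=0, c1=0, c2=0)
macro 10: S0 reads c2=0 → after 1×micro: 1; S1 reads c2=0 → after 1×micro: 0; S2 reads c0=1 → after 2×micro: 3 ⇒ (c0=1, c1=0, c2=3)

S1 state at macro-step 2 = 1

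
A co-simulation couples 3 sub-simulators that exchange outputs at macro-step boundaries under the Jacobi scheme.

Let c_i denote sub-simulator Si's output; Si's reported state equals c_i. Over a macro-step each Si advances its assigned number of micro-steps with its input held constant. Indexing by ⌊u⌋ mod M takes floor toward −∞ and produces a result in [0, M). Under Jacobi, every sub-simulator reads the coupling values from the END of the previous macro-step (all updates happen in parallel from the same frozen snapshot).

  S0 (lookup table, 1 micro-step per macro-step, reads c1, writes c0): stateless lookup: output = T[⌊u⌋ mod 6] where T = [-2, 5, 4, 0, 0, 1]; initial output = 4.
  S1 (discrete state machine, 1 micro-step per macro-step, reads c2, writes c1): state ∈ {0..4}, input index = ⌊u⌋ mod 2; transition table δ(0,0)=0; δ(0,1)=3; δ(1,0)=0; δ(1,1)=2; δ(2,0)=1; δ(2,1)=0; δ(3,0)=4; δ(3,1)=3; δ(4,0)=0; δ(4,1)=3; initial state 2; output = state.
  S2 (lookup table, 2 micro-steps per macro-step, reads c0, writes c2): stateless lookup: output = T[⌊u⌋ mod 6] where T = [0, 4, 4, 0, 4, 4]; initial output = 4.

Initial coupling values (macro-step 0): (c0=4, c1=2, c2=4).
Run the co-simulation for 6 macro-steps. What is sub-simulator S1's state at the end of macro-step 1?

macro 1: S0 reads c1=2 → after 1×micro: 4; S1 reads c2=4 → after 1×micro: 1; S2 reads c0=4 → after 2×micro: 4 ⇒ (c0=4, c1=1, c2=4)
macro 2: S0 reads c1=1 → after 1×micro: 5; S1 reads c2=4 → after 1×micro: 0; S2 reads c0=4 → after 2×micro: 4 ⇒ (c0=5, c1=0, c2=4)
macro 3: S0 reads c1=0 → after 1×micro: -2; S1 reads c2=4 → after 1×micro: 0; S2 reads c0=5 → after 2×micro: 4 ⇒ (c0=-2, c1=0, c2=4)
macro 4: S0 reads c1=0 → after 1×micro: -2; S1 reads c2=4 → after 1×micro: 0; S2 reads c0=-2 → after 2×micro: 4 ⇒ (c0=-2, c1=0, c2=4)
macro 5: S0 reads c1=0 → after 1×micro: -2; S1 reads c2=4 → after 1×micro: 0; S2 reads c0=-2 → after 2×micro: 4 ⇒ (c0=-2, c1=0, c2=4)
macro 6: S0 reads c1=0 → after 1×micro: -2; S1 reads c2=4 → after 1×micro: 0; S2 reads c0=-2 → after 2×micro: 4 ⇒ (c0=-2, c1=0, c2=4)

S1 state at macro-step 1 = 1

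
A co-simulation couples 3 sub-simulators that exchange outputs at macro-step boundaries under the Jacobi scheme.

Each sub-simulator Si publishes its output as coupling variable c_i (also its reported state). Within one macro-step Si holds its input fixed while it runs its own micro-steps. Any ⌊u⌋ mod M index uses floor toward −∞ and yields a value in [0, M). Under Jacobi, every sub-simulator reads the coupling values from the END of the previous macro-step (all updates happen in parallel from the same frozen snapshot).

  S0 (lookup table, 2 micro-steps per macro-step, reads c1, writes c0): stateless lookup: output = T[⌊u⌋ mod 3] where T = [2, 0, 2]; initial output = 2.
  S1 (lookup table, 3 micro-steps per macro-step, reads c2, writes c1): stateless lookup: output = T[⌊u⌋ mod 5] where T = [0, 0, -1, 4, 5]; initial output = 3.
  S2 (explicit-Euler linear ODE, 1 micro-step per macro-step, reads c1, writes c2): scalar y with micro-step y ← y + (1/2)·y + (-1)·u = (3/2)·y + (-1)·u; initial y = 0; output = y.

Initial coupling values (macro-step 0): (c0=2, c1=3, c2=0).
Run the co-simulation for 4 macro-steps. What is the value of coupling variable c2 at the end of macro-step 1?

c2 at macro-step 1 = -3

macro 1: S0 reads c1=3 → after 2×micro: 2; S1 reads c2=0 → after 3×micro: 0; S2 reads c1=3 → after 1×micro: -3 ⇒ (c0=2, c1=0, c2=-3)
macro 2: S0 reads c1=0 → after 2×micro: 2; S1 reads c2=-3 → after 3×micro: -1; S2 reads c1=0 → after 1×micro: -9/2 ⇒ (c0=2, c1=-1, c2=-9/2)
macro 3: S0 reads c1=-1 → after 2×micro: 2; S1 reads c2=-9/2 → after 3×micro: 0; S2 reads c1=-1 → after 1×micro: -23/4 ⇒ (c0=2, c1=0, c2=-23/4)
macro 4: S0 reads c1=0 → after 2×micro: 2; S1 reads c2=-23/4 → after 3×micro: 5; S2 reads c1=0 → after 1×micro: -69/8 ⇒ (c0=2, c1=5, c2=-69/8)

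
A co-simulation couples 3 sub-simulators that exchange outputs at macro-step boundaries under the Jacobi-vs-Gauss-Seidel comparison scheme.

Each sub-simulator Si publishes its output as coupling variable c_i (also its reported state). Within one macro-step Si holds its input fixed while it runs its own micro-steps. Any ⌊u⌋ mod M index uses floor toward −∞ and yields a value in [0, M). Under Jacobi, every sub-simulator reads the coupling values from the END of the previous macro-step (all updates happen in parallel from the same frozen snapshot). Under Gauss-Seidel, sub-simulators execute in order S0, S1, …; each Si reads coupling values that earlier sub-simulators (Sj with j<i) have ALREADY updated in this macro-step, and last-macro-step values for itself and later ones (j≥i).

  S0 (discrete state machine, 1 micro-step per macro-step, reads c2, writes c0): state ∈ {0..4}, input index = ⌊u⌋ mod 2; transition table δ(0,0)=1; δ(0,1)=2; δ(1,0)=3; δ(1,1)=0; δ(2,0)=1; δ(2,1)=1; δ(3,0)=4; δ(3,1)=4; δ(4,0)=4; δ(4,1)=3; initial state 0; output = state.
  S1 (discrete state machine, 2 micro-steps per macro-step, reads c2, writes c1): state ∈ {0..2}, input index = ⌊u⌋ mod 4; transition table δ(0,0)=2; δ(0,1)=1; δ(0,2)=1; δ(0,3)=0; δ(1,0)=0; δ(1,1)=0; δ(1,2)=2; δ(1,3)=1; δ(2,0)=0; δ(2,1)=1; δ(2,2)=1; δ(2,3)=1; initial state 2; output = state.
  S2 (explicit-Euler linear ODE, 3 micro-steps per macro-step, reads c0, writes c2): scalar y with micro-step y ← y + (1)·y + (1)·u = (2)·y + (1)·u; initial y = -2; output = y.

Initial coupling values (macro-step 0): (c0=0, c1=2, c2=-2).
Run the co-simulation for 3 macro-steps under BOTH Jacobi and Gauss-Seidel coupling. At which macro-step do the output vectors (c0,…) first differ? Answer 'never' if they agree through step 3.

first divergence at macro-step: 1

[Jacobi] macro 1: S0 reads c2=-2 → after 1×micro: 1; S1 reads c2=-2 → after 2×micro: 2; S2 reads c0=0 → after 3×micro: -16 ⇒ (c0=1, c1=2, c2=-16)
[Jacobi] macro 2: S0 reads c2=-16 → after 1×micro: 3; S1 reads c2=-16 → after 2×micro: 2; S2 reads c0=1 → after 3×micro: -121 ⇒ (c0=3, c1=2, c2=-121)
[Jacobi] macro 3: S0 reads c2=-121 → after 1×micro: 4; S1 reads c2=-121 → after 2×micro: 1; S2 reads c0=3 → after 3×micro: -947 ⇒ (c0=4, c1=1, c2=-947)
[Gauss-Seidel] macro 1: S0 reads c2=-2 → after 1×micro: 1; S1 reads c2=-2 → after 2×micro: 2; S2 reads c0=1 → after 3×micro: -9 ⇒ (c0=1, c1=2, c2=-9)
[Gauss-Seidel] macro 2: S0 reads c2=-9 → after 1×micro: 0; S1 reads c2=-9 → after 2×micro: 1; S2 reads c0=0 → after 3×micro: -72 ⇒ (c0=0, c1=1, c2=-72)
[Gauss-Seidel] macro 3: S0 reads c2=-72 → after 1×micro: 1; S1 reads c2=-72 → after 2×micro: 2; S2 reads c0=1 → after 3×micro: -569 ⇒ (c0=1, c1=2, c2=-569)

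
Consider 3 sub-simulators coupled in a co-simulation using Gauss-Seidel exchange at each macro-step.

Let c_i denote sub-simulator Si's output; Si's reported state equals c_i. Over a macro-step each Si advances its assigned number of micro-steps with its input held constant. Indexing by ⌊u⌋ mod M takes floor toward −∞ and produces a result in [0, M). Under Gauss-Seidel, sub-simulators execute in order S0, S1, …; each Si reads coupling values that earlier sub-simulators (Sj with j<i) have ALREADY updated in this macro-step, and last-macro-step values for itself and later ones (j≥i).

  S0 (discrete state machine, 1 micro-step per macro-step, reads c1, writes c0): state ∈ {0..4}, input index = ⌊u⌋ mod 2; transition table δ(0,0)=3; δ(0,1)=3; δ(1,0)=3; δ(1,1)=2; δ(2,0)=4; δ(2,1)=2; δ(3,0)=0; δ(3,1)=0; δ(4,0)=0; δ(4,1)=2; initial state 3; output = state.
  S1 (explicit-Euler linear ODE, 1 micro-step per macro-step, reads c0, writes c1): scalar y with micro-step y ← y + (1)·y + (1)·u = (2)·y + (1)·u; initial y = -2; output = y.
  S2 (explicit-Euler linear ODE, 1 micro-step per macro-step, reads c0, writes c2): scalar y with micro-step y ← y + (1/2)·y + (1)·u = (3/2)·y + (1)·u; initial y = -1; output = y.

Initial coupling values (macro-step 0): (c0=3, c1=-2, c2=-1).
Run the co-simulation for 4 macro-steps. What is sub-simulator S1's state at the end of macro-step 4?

S1 state at macro-step 4 = -17

macro 1: S0 reads c1=-2 → after 1×micro: 0; S1 reads c0=0 → after 1×micro: -4; S2 reads c0=0 → after 1×micro: -3/2 ⇒ (c0=0, c1=-4, c2=-3/2)
macro 2: S0 reads c1=-4 → after 1×micro: 3; S1 reads c0=3 → after 1×micro: -5; S2 reads c0=3 → after 1×micro: 3/4 ⇒ (c0=3, c1=-5, c2=3/4)
macro 3: S0 reads c1=-5 → after 1×micro: 0; S1 reads c0=0 → after 1×micro: -10; S2 reads c0=0 → after 1×micro: 9/8 ⇒ (c0=0, c1=-10, c2=9/8)
macro 4: S0 reads c1=-10 → after 1×micro: 3; S1 reads c0=3 → after 1×micro: -17; S2 reads c0=3 → after 1×micro: 75/16 ⇒ (c0=3, c1=-17, c2=75/16)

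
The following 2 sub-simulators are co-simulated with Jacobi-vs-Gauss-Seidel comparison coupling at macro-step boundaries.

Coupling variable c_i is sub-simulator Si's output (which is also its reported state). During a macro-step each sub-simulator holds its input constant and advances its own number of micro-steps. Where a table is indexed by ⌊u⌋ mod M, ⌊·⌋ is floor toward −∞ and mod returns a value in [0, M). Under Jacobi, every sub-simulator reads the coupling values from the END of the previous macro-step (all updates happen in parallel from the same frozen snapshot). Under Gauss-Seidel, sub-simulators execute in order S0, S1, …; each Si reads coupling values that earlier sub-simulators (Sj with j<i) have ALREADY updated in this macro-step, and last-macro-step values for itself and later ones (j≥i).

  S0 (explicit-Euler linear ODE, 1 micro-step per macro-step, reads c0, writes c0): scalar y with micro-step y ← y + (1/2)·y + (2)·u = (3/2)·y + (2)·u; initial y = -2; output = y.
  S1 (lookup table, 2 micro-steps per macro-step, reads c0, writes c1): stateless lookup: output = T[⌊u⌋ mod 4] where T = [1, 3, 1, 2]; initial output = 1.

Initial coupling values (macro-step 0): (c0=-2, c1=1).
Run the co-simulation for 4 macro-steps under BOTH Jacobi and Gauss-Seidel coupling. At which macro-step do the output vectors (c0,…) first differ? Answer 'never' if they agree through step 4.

[Jacobi] macro 1: S0 reads c0=-2 → after 1×micro: -7; S1 reads c0=-2 → after 2×micro: 1 ⇒ (c0=-7, c1=1)
[Jacobi] macro 2: S0 reads c0=-7 → after 1×micro: -49/2; S1 reads c0=-7 → after 2×micro: 3 ⇒ (c0=-49/2, c1=3)
[Jacobi] macro 3: S0 reads c0=-49/2 → after 1×micro: -343/4; S1 reads c0=-49/2 → after 2×micro: 2 ⇒ (c0=-343/4, c1=2)
[Jacobi] macro 4: S0 reads c0=-343/4 → after 1×micro: -2401/8; S1 reads c0=-343/4 → after 2×micro: 1 ⇒ (c0=-2401/8, c1=1)
[Gauss-Seidel] macro 1: S0 reads c0=-2 → after 1×micro: -7; S1 reads c0=-7 → after 2×micro: 3 ⇒ (c0=-7, c1=3)
[Gauss-Seidel] macro 2: S0 reads c0=-7 → after 1×micro: -49/2; S1 reads c0=-49/2 → after 2×micro: 2 ⇒ (c0=-49/2, c1=2)
[Gauss-Seidel] macro 3: S0 reads c0=-49/2 → after 1×micro: -343/4; S1 reads c0=-343/4 → after 2×micro: 1 ⇒ (c0=-343/4, c1=1)
[Gauss-Seidel] macro 4: S0 reads c0=-343/4 → after 1×micro: -2401/8; S1 reads c0=-2401/8 → after 2×micro: 2 ⇒ (c0=-2401/8, c1=2)

first divergence at macro-step: 1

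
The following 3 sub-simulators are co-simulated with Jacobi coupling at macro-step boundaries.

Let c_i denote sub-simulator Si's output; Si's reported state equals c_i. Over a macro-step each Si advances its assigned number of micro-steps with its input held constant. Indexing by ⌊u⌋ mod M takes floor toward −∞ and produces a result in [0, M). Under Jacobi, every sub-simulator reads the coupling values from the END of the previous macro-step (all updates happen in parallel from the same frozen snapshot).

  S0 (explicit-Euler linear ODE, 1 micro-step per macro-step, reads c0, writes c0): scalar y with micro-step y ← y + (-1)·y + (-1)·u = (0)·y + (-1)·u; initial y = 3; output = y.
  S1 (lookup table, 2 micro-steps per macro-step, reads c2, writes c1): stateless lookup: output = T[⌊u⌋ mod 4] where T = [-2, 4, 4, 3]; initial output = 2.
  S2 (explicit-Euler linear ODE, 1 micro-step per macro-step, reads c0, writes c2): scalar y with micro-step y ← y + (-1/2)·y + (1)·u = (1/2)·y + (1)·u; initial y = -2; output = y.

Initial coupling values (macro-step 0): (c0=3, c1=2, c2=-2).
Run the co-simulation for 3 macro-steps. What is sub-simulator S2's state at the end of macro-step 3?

macro 1: S0 reads c0=3 → after 1×micro: -3; S1 reads c2=-2 → after 2×micro: 4; S2 reads c0=3 → after 1×micro: 2 ⇒ (c0=-3, c1=4, c2=2)
macro 2: S0 reads c0=-3 → after 1×micro: 3; S1 reads c2=2 → after 2×micro: 4; S2 reads c0=-3 → after 1×micro: -2 ⇒ (c0=3, c1=4, c2=-2)
macro 3: S0 reads c0=3 → after 1×micro: -3; S1 reads c2=-2 → after 2×micro: 4; S2 reads c0=3 → after 1×micro: 2 ⇒ (c0=-3, c1=4, c2=2)

S2 state at macro-step 3 = 2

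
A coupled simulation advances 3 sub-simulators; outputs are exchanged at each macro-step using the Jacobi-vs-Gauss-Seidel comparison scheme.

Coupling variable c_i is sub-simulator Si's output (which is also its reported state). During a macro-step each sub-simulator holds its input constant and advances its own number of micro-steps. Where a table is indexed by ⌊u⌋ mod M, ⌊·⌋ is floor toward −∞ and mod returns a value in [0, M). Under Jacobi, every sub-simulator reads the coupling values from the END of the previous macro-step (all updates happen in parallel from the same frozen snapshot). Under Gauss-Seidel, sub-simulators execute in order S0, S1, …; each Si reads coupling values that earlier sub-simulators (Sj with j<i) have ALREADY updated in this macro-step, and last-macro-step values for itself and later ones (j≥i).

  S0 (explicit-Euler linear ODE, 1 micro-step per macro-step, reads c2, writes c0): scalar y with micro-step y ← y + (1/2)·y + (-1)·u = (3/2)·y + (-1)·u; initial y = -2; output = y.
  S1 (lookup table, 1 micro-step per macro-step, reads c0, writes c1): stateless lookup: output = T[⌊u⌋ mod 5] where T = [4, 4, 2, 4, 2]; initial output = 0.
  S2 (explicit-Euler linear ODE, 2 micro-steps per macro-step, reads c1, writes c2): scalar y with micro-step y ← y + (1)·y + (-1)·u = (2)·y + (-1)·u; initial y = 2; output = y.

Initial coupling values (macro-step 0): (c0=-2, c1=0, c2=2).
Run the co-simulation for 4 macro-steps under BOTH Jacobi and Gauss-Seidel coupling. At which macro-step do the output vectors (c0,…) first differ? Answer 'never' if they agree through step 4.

first divergence at macro-step: 1

[Jacobi] macro 1: S0 reads c2=2 → after 1×micro: -5; S1 reads c0=-2 → after 1×micro: 4; S2 reads c1=0 → after 2×micro: 8 ⇒ (c0=-5, c1=4, c2=8)
[Jacobi] macro 2: S0 reads c2=8 → after 1×micro: -31/2; S1 reads c0=-5 → after 1×micro: 4; S2 reads c1=4 → after 2×micro: 20 ⇒ (c0=-31/2, c1=4, c2=20)
[Jacobi] macro 3: S0 reads c2=20 → after 1×micro: -173/4; S1 reads c0=-31/2 → after 1×micro: 2; S2 reads c1=4 → after 2×micro: 68 ⇒ (c0=-173/4, c1=2, c2=68)
[Jacobi] macro 4: S0 reads c2=68 → after 1×micro: -1063/8; S1 reads c0=-173/4 → after 1×micro: 4; S2 reads c1=2 → after 2×micro: 266 ⇒ (c0=-1063/8, c1=4, c2=266)
[Gauss-Seidel] macro 1: S0 reads c2=2 → after 1×micro: -5; S1 reads c0=-5 → after 1×micro: 4; S2 reads c1=4 → after 2×micro: -4 ⇒ (c0=-5, c1=4, c2=-4)
[Gauss-Seidel] macro 2: S0 reads c2=-4 → after 1×micro: -7/2; S1 reads c0=-7/2 → after 1×micro: 4; S2 reads c1=4 → after 2×micro: -28 ⇒ (c0=-7/2, c1=4, c2=-28)
[Gauss-Seidel] macro 3: S0 reads c2=-28 → after 1×micro: 91/4; S1 reads c0=91/4 → after 1×micro: 2; S2 reads c1=2 → after 2×micro: -118 ⇒ (c0=91/4, c1=2, c2=-118)
[Gauss-Seidel] macro 4: S0 reads c2=-118 → after 1×micro: 1217/8; S1 reads c0=1217/8 → after 1×micro: 2; S2 reads c1=2 → after 2×micro: -478 ⇒ (c0=1217/8, c1=2, c2=-478)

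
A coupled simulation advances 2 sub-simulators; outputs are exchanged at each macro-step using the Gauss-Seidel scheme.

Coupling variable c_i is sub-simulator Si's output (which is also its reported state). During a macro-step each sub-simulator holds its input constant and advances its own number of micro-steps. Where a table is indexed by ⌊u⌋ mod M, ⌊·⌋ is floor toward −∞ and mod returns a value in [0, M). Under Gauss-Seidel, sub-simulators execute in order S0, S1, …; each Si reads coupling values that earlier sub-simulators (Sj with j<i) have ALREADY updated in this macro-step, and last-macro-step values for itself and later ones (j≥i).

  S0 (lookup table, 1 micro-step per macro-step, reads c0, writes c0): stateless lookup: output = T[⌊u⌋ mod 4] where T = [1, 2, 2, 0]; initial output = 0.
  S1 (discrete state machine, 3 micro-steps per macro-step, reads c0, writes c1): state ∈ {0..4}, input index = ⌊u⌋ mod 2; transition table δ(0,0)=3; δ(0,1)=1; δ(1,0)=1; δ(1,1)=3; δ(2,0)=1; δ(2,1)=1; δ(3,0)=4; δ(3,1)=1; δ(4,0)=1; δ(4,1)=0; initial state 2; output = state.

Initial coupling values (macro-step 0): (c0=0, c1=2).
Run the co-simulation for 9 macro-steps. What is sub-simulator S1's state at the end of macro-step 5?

macro 1: S0 reads c0=0 → after 1×micro: 1; S1 reads c0=1 → after 3×micro: 1 ⇒ (c0=1, c1=1)
macro 2: S0 reads c0=1 → after 1×micro: 2; S1 reads c0=2 → after 3×micro: 1 ⇒ (c0=2, c1=1)
macro 3: S0 reads c0=2 → after 1×micro: 2; S1 reads c0=2 → after 3×micro: 1 ⇒ (c0=2, c1=1)
macro 4: S0 reads c0=2 → after 1×micro: 2; S1 reads c0=2 → after 3×micro: 1 ⇒ (c0=2, c1=1)
macro 5: S0 reads c0=2 → after 1×micro: 2; S1 reads c0=2 → after 3×micro: 1 ⇒ (c0=2, c1=1)
macro 6: S0 reads c0=2 → after 1×micro: 2; S1 reads c0=2 → after 3×micro: 1 ⇒ (c0=2, c1=1)
macro 7: S0 reads c0=2 → after 1×micro: 2; S1 reads c0=2 → after 3×micro: 1 ⇒ (c0=2, c1=1)
macro 8: S0 reads c0=2 → after 1×micro: 2; S1 reads c0=2 → after 3×micro: 1 ⇒ (c0=2, c1=1)
macro 9: S0 reads c0=2 → after 1×micro: 2; S1 reads c0=2 → after 3×micro: 1 ⇒ (c0=2, c1=1)

S1 state at macro-step 5 = 1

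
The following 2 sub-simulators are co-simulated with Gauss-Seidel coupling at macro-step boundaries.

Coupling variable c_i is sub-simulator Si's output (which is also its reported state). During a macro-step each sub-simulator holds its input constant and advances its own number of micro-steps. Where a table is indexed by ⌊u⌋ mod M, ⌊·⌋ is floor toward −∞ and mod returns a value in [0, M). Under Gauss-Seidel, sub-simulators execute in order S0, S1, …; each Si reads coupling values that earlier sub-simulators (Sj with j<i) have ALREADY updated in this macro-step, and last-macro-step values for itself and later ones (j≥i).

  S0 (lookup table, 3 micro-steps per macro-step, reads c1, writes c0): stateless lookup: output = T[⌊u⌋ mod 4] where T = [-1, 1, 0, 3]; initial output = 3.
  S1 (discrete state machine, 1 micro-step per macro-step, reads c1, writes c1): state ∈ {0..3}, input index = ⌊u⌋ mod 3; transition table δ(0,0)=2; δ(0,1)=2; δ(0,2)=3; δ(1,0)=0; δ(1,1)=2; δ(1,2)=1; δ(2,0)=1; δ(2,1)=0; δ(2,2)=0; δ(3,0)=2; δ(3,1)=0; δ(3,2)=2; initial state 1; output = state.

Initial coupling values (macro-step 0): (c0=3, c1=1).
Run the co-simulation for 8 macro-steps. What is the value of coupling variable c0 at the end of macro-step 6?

c0 at macro-step 6 = 0

macro 1: S0 reads c1=1 → after 3×micro: 1; S1 reads c1=1 → after 1×micro: 2 ⇒ (c0=1, c1=2)
macro 2: S0 reads c1=2 → after 3×micro: 0; S1 reads c1=2 → after 1×micro: 0 ⇒ (c0=0, c1=0)
macro 3: S0 reads c1=0 → after 3×micro: -1; S1 reads c1=0 → after 1×micro: 2 ⇒ (c0=-1, c1=2)
macro 4: S0 reads c1=2 → after 3×micro: 0; S1 reads c1=2 → after 1×micro: 0 ⇒ (c0=0, c1=0)
macro 5: S0 reads c1=0 → after 3×micro: -1; S1 reads c1=0 → after 1×micro: 2 ⇒ (c0=-1, c1=2)
macro 6: S0 reads c1=2 → after 3×micro: 0; S1 reads c1=2 → after 1×micro: 0 ⇒ (c0=0, c1=0)
macro 7: S0 reads c1=0 → after 3×micro: -1; S1 reads c1=0 → after 1×micro: 2 ⇒ (c0=-1, c1=2)
macro 8: S0 reads c1=2 → after 3×micro: 0; S1 reads c1=2 → after 1×micro: 0 ⇒ (c0=0, c1=0)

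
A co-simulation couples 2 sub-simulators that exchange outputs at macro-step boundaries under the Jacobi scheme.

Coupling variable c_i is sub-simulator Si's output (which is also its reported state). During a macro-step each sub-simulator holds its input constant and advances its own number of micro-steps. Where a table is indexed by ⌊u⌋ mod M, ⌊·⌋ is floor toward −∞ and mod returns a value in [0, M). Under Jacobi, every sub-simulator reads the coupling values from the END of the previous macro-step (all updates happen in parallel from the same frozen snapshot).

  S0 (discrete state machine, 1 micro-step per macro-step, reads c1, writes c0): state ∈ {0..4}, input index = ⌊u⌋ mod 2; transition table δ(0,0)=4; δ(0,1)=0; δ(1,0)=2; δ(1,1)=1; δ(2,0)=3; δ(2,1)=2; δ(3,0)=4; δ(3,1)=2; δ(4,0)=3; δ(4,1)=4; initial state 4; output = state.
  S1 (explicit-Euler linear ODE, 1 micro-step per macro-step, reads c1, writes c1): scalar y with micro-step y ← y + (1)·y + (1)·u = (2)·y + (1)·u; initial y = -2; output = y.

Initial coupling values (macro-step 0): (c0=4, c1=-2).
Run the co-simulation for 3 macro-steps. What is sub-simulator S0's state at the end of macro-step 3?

macro 1: S0 reads c1=-2 → after 1×micro: 3; S1 reads c1=-2 → after 1×micro: -6 ⇒ (c0=3, c1=-6)
macro 2: S0 reads c1=-6 → after 1×micro: 4; S1 reads c1=-6 → after 1×micro: -18 ⇒ (c0=4, c1=-18)
macro 3: S0 reads c1=-18 → after 1×micro: 3; S1 reads c1=-18 → after 1×micro: -54 ⇒ (c0=3, c1=-54)

S0 state at macro-step 3 = 3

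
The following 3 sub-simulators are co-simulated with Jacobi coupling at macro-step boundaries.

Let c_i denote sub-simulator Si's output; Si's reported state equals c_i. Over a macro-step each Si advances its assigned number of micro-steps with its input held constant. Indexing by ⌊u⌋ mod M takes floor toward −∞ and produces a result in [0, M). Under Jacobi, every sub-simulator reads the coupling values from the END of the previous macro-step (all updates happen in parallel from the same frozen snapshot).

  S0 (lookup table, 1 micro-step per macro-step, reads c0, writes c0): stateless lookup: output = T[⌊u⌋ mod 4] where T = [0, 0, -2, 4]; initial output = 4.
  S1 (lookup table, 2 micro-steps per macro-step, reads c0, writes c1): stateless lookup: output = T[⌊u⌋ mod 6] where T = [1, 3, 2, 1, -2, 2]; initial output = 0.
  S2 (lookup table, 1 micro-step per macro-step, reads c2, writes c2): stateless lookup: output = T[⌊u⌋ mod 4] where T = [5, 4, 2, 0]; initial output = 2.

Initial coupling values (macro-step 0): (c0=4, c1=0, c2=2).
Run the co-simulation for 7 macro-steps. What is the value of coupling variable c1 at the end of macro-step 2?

c1 at macro-step 2 = 1

macro 1: S0 reads c0=4 → after 1×micro: 0; S1 reads c0=4 → after 2×micro: -2; S2 reads c2=2 → after 1×micro: 2 ⇒ (c0=0, c1=-2, c2=2)
macro 2: S0 reads c0=0 → after 1×micro: 0; S1 reads c0=0 → after 2×micro: 1; S2 reads c2=2 → after 1×micro: 2 ⇒ (c0=0, c1=1, c2=2)
macro 3: S0 reads c0=0 → after 1×micro: 0; S1 reads c0=0 → after 2×micro: 1; S2 reads c2=2 → after 1×micro: 2 ⇒ (c0=0, c1=1, c2=2)
macro 4: S0 reads c0=0 → after 1×micro: 0; S1 reads c0=0 → after 2×micro: 1; S2 reads c2=2 → after 1×micro: 2 ⇒ (c0=0, c1=1, c2=2)
macro 5: S0 reads c0=0 → after 1×micro: 0; S1 reads c0=0 → after 2×micro: 1; S2 reads c2=2 → after 1×micro: 2 ⇒ (c0=0, c1=1, c2=2)
macro 6: S0 reads c0=0 → after 1×micro: 0; S1 reads c0=0 → after 2×micro: 1; S2 reads c2=2 → after 1×micro: 2 ⇒ (c0=0, c1=1, c2=2)
macro 7: S0 reads c0=0 → after 1×micro: 0; S1 reads c0=0 → after 2×micro: 1; S2 reads c2=2 → after 1×micro: 2 ⇒ (c0=0, c1=1, c2=2)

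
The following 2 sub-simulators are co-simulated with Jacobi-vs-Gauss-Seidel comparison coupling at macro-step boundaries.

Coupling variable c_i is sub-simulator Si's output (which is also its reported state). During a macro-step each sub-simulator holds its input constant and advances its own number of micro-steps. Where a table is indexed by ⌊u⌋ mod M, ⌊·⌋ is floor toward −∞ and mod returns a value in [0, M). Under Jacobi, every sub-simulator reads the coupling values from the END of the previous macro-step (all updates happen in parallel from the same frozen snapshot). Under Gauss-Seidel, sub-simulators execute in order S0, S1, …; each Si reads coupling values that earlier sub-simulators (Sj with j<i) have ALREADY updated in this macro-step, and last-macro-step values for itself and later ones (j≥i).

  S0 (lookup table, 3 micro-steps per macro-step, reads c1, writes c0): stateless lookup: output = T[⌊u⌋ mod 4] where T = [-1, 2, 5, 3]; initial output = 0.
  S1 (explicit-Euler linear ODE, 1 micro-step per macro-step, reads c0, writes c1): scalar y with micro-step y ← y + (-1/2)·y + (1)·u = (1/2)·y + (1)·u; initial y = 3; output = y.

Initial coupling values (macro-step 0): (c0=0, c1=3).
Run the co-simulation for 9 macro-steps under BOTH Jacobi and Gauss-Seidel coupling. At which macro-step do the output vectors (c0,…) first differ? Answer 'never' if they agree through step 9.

[Jacobi] macro 1: S0 reads c1=3 → after 3×micro: 3; S1 reads c0=0 → after 1×micro: 3/2 ⇒ (c0=3, c1=3/2)
[Jacobi] macro 2: S0 reads c1=3/2 → after 3×micro: 2; S1 reads c0=3 → after 1×micro: 15/4 ⇒ (c0=2, c1=15/4)
[Jacobi] macro 3: S0 reads c1=15/4 → after 3×micro: 3; S1 reads c0=2 → after 1×micro: 31/8 ⇒ (c0=3, c1=31/8)
[Jacobi] macro 4: S0 reads c1=31/8 → after 3×micro: 3; S1 reads c0=3 → after 1×micro: 79/16 ⇒ (c0=3, c1=79/16)
[Jacobi] macro 5: S0 reads c1=79/16 → after 3×micro: -1; S1 reads c0=3 → after 1×micro: 175/32 ⇒ (c0=-1, c1=175/32)
[Jacobi] macro 6: S0 reads c1=175/32 → after 3×micro: 2; S1 reads c0=-1 → after 1×micro: 111/64 ⇒ (c0=2, c1=111/64)
[Jacobi] macro 7: S0 reads c1=111/64 → after 3×micro: 2; S1 reads c0=2 → after 1×micro: 367/128 ⇒ (c0=2, c1=367/128)
[Jacobi] macro 8: S0 reads c1=367/128 → after 3×micro: 5; S1 reads c0=2 → after 1×micro: 879/256 ⇒ (c0=5, c1=879/256)
[Jacobi] macro 9: S0 reads c1=879/256 → after 3×micro: 3; S1 reads c0=5 → after 1×micro: 3439/512 ⇒ (c0=3, c1=3439/512)
[Gauss-Seidel] macro 1: S0 reads c1=3 → after 3×micro: 3; S1 reads c0=3 → after 1×micro: 9/2 ⇒ (c0=3, c1=9/2)
[Gauss-Seidel] macro 2: S0 reads c1=9/2 → after 3×micro: -1; S1 reads c0=-1 → after 1×micro: 5/4 ⇒ (c0=-1, c1=5/4)
[Gauss-Seidel] macro 3: S0 reads c1=5/4 → after 3×micro: 2; S1 reads c0=2 → after 1×micro: 21/8 ⇒ (c0=2, c1=21/8)
[Gauss-Seidel] macro 4: S0 reads c1=21/8 → after 3×micro: 5; S1 reads c0=5 → after 1×micro: 101/16 ⇒ (c0=5, c1=101/16)
[Gauss-Seidel] macro 5: S0 reads c1=101/16 → after 3×micro: 5; S1 reads c0=5 → after 1×micro: 261/32 ⇒ (c0=5, c1=261/32)
[Gauss-Seidel] macro 6: S0 reads c1=261/32 → after 3×micro: -1; S1 reads c0=-1 → after 1×micro: 197/64 ⇒ (c0=-1, c1=197/64)
[Gauss-Seidel] macro 7: S0 reads c1=197/64 → after 3×micro: 3; S1 reads c0=3 → after 1×micro: 581/128 ⇒ (c0=3, c1=581/128)
[Gauss-Seidel] macro 8: S0 reads c1=581/128 → after 3×micro: -1; S1 reads c0=-1 → after 1×micro: 325/256 ⇒ (c0=-1, c1=325/256)
[Gauss-Seidel] macro 9: S0 reads c1=325/256 → after 3×micro: 2; S1 reads c0=2 → after 1×micro: 1349/512 ⇒ (c0=2, c1=1349/512)

first divergence at macro-step: 1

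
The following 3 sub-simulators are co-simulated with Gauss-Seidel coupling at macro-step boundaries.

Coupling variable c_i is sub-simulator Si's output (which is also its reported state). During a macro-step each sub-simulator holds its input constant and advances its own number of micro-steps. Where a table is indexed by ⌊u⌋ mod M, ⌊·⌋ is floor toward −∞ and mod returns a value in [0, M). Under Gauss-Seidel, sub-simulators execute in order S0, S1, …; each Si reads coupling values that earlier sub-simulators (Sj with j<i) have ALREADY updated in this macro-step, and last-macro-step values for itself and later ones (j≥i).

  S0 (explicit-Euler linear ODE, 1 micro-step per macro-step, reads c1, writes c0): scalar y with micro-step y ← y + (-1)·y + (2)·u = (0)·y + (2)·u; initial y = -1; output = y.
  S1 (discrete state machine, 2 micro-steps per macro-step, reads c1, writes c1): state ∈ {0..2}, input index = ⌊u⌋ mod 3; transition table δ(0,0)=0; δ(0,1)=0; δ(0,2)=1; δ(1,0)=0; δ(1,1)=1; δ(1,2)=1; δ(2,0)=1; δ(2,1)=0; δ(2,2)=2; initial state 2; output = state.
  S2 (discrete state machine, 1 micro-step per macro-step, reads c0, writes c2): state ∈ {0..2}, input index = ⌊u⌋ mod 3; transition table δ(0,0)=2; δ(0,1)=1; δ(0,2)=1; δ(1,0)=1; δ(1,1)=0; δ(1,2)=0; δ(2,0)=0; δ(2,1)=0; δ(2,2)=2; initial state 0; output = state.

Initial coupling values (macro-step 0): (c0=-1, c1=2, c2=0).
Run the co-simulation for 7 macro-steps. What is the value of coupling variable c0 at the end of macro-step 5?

c0 at macro-step 5 = 4

macro 1: S0 reads c1=2 → after 1×micro: 4; S1 reads c1=2 → after 2×micro: 2; S2 reads c0=4 → after 1×micro: 1 ⇒ (c0=4, c1=2, c2=1)
macro 2: S0 reads c1=2 → after 1×micro: 4; S1 reads c1=2 → after 2×micro: 2; S2 reads c0=4 → after 1×micro: 0 ⇒ (c0=4, c1=2, c2=0)
macro 3: S0 reads c1=2 → after 1×micro: 4; S1 reads c1=2 → after 2×micro: 2; S2 reads c0=4 → after 1×micro: 1 ⇒ (c0=4, c1=2, c2=1)
macro 4: S0 reads c1=2 → after 1×micro: 4; S1 reads c1=2 → after 2×micro: 2; S2 reads c0=4 → after 1×micro: 0 ⇒ (c0=4, c1=2, c2=0)
macro 5: S0 reads c1=2 → after 1×micro: 4; S1 reads c1=2 → after 2×micro: 2; S2 reads c0=4 → after 1×micro: 1 ⇒ (c0=4, c1=2, c2=1)
macro 6: S0 reads c1=2 → after 1×micro: 4; S1 reads c1=2 → after 2×micro: 2; S2 reads c0=4 → after 1×micro: 0 ⇒ (c0=4, c1=2, c2=0)
macro 7: S0 reads c1=2 → after 1×micro: 4; S1 reads c1=2 → after 2×micro: 2; S2 reads c0=4 → after 1×micro: 1 ⇒ (c0=4, c1=2, c2=1)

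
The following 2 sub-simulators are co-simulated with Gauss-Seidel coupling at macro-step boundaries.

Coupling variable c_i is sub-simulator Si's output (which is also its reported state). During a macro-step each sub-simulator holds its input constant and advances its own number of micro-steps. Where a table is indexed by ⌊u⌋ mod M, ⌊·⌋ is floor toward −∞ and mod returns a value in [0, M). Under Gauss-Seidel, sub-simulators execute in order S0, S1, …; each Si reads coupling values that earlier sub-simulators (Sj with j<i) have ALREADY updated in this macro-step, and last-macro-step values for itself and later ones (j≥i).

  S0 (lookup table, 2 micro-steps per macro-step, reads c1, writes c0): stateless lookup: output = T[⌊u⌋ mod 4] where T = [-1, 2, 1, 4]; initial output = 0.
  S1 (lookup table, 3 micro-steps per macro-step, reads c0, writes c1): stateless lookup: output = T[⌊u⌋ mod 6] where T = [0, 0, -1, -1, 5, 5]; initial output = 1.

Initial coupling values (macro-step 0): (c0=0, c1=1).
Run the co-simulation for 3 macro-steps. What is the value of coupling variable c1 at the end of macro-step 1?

macro 1: S0 reads c1=1 → after 2×micro: 2; S1 reads c0=2 → after 3×micro: -1 ⇒ (c0=2, c1=-1)
macro 2: S0 reads c1=-1 → after 2×micro: 4; S1 reads c0=4 → after 3×micro: 5 ⇒ (c0=4, c1=5)
macro 3: S0 reads c1=5 → after 2×micro: 2; S1 reads c0=2 → after 3×micro: -1 ⇒ (c0=2, c1=-1)

c1 at macro-step 1 = -1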